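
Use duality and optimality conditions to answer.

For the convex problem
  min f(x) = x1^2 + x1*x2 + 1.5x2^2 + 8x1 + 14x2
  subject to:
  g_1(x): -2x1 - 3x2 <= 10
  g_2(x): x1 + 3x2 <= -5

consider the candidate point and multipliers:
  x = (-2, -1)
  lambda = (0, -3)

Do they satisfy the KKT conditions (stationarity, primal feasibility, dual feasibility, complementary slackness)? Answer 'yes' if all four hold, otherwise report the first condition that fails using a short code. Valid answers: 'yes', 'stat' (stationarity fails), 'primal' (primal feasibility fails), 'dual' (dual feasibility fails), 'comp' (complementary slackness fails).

Gradient of f: grad f(x) = Q x + c = (3, 9)
Constraint values g_i(x) = a_i^T x - b_i:
  g_1((-2, -1)) = -3
  g_2((-2, -1)) = 0
Stationarity residual: grad f(x) + sum_i lambda_i a_i = (0, 0)
  -> stationarity OK
Primal feasibility (all g_i <= 0): OK
Dual feasibility (all lambda_i >= 0): FAILS
Complementary slackness (lambda_i * g_i(x) = 0 for all i): OK

Verdict: the first failing condition is dual_feasibility -> dual.

dual


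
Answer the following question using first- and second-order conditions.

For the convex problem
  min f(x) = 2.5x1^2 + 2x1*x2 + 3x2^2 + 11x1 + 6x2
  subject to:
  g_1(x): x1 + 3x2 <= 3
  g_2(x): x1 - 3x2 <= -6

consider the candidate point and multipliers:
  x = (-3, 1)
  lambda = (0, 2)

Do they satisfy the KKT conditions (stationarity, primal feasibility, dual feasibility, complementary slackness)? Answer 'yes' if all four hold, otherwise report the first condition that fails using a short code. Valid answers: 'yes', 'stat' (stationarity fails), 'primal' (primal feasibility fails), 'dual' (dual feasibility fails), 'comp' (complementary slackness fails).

Gradient of f: grad f(x) = Q x + c = (-2, 6)
Constraint values g_i(x) = a_i^T x - b_i:
  g_1((-3, 1)) = -3
  g_2((-3, 1)) = 0
Stationarity residual: grad f(x) + sum_i lambda_i a_i = (0, 0)
  -> stationarity OK
Primal feasibility (all g_i <= 0): OK
Dual feasibility (all lambda_i >= 0): OK
Complementary slackness (lambda_i * g_i(x) = 0 for all i): OK

Verdict: yes, KKT holds.

yes


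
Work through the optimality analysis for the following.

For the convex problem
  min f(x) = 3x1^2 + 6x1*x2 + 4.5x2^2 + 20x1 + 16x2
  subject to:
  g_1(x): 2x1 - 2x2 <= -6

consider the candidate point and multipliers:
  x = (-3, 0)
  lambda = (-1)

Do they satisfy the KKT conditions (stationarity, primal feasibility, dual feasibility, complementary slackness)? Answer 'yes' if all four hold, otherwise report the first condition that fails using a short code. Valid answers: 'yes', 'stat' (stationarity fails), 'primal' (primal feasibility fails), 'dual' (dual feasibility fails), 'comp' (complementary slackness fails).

Gradient of f: grad f(x) = Q x + c = (2, -2)
Constraint values g_i(x) = a_i^T x - b_i:
  g_1((-3, 0)) = 0
Stationarity residual: grad f(x) + sum_i lambda_i a_i = (0, 0)
  -> stationarity OK
Primal feasibility (all g_i <= 0): OK
Dual feasibility (all lambda_i >= 0): FAILS
Complementary slackness (lambda_i * g_i(x) = 0 for all i): OK

Verdict: the first failing condition is dual_feasibility -> dual.

dual


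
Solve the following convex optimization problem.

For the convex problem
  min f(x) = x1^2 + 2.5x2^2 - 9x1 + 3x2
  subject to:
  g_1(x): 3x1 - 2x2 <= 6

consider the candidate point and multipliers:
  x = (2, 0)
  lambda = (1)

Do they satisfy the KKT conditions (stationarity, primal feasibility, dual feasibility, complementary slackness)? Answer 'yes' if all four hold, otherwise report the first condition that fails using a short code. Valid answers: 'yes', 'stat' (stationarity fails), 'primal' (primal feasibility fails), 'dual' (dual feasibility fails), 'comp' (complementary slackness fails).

Gradient of f: grad f(x) = Q x + c = (-5, 3)
Constraint values g_i(x) = a_i^T x - b_i:
  g_1((2, 0)) = 0
Stationarity residual: grad f(x) + sum_i lambda_i a_i = (-2, 1)
  -> stationarity FAILS
Primal feasibility (all g_i <= 0): OK
Dual feasibility (all lambda_i >= 0): OK
Complementary slackness (lambda_i * g_i(x) = 0 for all i): OK

Verdict: the first failing condition is stationarity -> stat.

stat


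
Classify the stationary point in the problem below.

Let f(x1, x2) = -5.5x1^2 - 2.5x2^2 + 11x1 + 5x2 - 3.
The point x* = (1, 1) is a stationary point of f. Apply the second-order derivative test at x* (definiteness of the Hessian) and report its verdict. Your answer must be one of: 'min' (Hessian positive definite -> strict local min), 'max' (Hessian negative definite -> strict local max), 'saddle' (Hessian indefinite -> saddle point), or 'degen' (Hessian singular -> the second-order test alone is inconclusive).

Compute the Hessian H = grad^2 f:
  H = [[-11, 0], [0, -5]]
Verify stationarity: grad f(x*) = H x* + g = (0, 0).
Eigenvalues of H: -11, -5.
Both eigenvalues < 0, so H is negative definite -> x* is a strict local max.

max


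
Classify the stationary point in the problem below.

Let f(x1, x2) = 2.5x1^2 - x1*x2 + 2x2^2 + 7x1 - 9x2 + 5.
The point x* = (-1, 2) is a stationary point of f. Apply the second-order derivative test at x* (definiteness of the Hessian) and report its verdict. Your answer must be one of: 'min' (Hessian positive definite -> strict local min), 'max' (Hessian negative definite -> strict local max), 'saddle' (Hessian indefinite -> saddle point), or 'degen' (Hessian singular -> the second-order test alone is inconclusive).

Compute the Hessian H = grad^2 f:
  H = [[5, -1], [-1, 4]]
Verify stationarity: grad f(x*) = H x* + g = (0, 0).
Eigenvalues of H: 3.382, 5.618.
Both eigenvalues > 0, so H is positive definite -> x* is a strict local min.

min


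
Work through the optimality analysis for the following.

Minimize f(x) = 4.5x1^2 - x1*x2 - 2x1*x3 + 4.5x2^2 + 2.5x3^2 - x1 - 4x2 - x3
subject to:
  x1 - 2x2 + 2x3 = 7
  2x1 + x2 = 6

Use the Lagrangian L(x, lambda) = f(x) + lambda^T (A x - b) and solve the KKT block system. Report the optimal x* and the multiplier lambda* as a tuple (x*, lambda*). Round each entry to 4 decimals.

Form the Lagrangian:
  L(x, lambda) = (1/2) x^T Q x + c^T x + lambda^T (A x - b)
Stationarity (grad_x L = 0): Q x + c + A^T lambda = 0.
Primal feasibility: A x = b.

This gives the KKT block system:
  [ Q   A^T ] [ x     ]   [-c ]
  [ A    0  ] [ lambda ] = [ b ]

Solving the linear system:
  x*      = (2.6842, 0.6316, 2.7895)
  lambda* = (-3.7895, -6.5789)
  f(x*)   = 29

x* = (2.6842, 0.6316, 2.7895), lambda* = (-3.7895, -6.5789)


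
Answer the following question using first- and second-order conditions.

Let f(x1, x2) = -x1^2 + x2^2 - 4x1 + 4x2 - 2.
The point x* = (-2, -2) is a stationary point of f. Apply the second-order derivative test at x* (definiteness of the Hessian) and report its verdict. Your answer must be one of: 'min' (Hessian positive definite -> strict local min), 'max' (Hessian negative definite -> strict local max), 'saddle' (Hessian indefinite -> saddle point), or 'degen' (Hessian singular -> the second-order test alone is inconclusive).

Compute the Hessian H = grad^2 f:
  H = [[-2, 0], [0, 2]]
Verify stationarity: grad f(x*) = H x* + g = (0, 0).
Eigenvalues of H: -2, 2.
Eigenvalues have mixed signs, so H is indefinite -> x* is a saddle point.

saddle


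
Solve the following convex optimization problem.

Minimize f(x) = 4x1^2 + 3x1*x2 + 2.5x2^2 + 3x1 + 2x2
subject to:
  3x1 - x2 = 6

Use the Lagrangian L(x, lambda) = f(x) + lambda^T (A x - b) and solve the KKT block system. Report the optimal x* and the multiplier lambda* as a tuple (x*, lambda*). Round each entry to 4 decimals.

Form the Lagrangian:
  L(x, lambda) = (1/2) x^T Q x + c^T x + lambda^T (A x - b)
Stationarity (grad_x L = 0): Q x + c + A^T lambda = 0.
Primal feasibility: A x = b.

This gives the KKT block system:
  [ Q   A^T ] [ x     ]   [-c ]
  [ A    0  ] [ lambda ] = [ b ]

Solving the linear system:
  x*      = (1.3944, -1.8169)
  lambda* = (-2.9014)
  f(x*)   = 8.9789

x* = (1.3944, -1.8169), lambda* = (-2.9014)


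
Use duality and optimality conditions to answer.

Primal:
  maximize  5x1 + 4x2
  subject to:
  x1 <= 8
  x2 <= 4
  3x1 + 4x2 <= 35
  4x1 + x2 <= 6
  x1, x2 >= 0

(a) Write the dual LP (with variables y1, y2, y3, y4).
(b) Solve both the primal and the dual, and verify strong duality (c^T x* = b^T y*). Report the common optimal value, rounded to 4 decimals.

The standard primal-dual pair for 'max c^T x s.t. A x <= b, x >= 0' is:
  Dual:  min b^T y  s.t.  A^T y >= c,  y >= 0.

So the dual LP is:
  minimize  8y1 + 4y2 + 35y3 + 6y4
  subject to:
    y1 + 3y3 + 4y4 >= 5
    y2 + 4y3 + y4 >= 4
    y1, y2, y3, y4 >= 0

Solving the primal: x* = (0.5, 4).
  primal value c^T x* = 18.5.
Solving the dual: y* = (0, 2.75, 0, 1.25).
  dual value b^T y* = 18.5.
Strong duality: c^T x* = b^T y*. Confirmed.

18.5


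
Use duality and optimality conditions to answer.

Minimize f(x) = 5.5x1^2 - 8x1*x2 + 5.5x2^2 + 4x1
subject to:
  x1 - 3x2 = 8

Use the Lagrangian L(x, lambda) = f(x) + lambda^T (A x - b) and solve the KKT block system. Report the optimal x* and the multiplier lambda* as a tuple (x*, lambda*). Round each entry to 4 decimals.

Form the Lagrangian:
  L(x, lambda) = (1/2) x^T Q x + c^T x + lambda^T (A x - b)
Stationarity (grad_x L = 0): Q x + c + A^T lambda = 0.
Primal feasibility: A x = b.

This gives the KKT block system:
  [ Q   A^T ] [ x     ]   [-c ]
  [ A    0  ] [ lambda ] = [ b ]

Solving the linear system:
  x*      = (-2.2581, -3.4194)
  lambda* = (-6.5161)
  f(x*)   = 21.5484

x* = (-2.2581, -3.4194), lambda* = (-6.5161)


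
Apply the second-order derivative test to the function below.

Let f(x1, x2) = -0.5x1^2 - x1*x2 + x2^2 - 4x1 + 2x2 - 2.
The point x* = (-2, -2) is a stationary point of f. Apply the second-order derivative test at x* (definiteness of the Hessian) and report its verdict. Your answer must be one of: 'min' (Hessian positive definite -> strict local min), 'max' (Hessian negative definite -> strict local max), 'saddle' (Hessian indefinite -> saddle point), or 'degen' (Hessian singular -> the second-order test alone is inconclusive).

Compute the Hessian H = grad^2 f:
  H = [[-1, -1], [-1, 2]]
Verify stationarity: grad f(x*) = H x* + g = (0, 0).
Eigenvalues of H: -1.3028, 2.3028.
Eigenvalues have mixed signs, so H is indefinite -> x* is a saddle point.

saddle


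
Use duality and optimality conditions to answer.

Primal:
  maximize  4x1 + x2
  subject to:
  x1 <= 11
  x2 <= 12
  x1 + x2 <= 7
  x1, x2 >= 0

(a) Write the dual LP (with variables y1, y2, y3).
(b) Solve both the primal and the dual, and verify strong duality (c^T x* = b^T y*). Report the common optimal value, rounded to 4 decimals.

The standard primal-dual pair for 'max c^T x s.t. A x <= b, x >= 0' is:
  Dual:  min b^T y  s.t.  A^T y >= c,  y >= 0.

So the dual LP is:
  minimize  11y1 + 12y2 + 7y3
  subject to:
    y1 + y3 >= 4
    y2 + y3 >= 1
    y1, y2, y3 >= 0

Solving the primal: x* = (7, 0).
  primal value c^T x* = 28.
Solving the dual: y* = (0, 0, 4).
  dual value b^T y* = 28.
Strong duality: c^T x* = b^T y*. Confirmed.

28


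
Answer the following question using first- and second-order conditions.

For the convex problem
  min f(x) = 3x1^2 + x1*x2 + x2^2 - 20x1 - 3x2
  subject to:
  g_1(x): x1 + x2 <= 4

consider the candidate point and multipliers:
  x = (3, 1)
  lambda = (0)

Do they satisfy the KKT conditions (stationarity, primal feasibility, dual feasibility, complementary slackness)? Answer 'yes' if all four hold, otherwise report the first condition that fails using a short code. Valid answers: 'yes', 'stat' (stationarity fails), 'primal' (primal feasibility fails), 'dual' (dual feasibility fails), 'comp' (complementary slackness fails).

Gradient of f: grad f(x) = Q x + c = (-1, 2)
Constraint values g_i(x) = a_i^T x - b_i:
  g_1((3, 1)) = 0
Stationarity residual: grad f(x) + sum_i lambda_i a_i = (-1, 2)
  -> stationarity FAILS
Primal feasibility (all g_i <= 0): OK
Dual feasibility (all lambda_i >= 0): OK
Complementary slackness (lambda_i * g_i(x) = 0 for all i): OK

Verdict: the first failing condition is stationarity -> stat.

stat


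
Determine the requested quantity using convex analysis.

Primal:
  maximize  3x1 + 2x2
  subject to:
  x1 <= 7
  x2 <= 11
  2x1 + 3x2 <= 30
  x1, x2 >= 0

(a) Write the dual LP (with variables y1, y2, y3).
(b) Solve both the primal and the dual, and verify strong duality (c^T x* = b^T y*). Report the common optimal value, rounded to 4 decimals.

The standard primal-dual pair for 'max c^T x s.t. A x <= b, x >= 0' is:
  Dual:  min b^T y  s.t.  A^T y >= c,  y >= 0.

So the dual LP is:
  minimize  7y1 + 11y2 + 30y3
  subject to:
    y1 + 2y3 >= 3
    y2 + 3y3 >= 2
    y1, y2, y3 >= 0

Solving the primal: x* = (7, 5.3333).
  primal value c^T x* = 31.6667.
Solving the dual: y* = (1.6667, 0, 0.6667).
  dual value b^T y* = 31.6667.
Strong duality: c^T x* = b^T y*. Confirmed.

31.6667


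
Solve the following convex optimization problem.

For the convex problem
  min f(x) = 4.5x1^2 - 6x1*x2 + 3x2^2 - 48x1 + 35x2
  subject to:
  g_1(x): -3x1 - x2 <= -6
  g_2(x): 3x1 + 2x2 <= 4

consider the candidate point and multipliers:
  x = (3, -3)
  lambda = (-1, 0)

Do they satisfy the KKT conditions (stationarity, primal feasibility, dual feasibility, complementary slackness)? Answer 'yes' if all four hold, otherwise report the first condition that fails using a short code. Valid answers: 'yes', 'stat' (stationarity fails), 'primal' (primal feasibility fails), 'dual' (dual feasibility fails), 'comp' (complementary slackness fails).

Gradient of f: grad f(x) = Q x + c = (-3, -1)
Constraint values g_i(x) = a_i^T x - b_i:
  g_1((3, -3)) = 0
  g_2((3, -3)) = -1
Stationarity residual: grad f(x) + sum_i lambda_i a_i = (0, 0)
  -> stationarity OK
Primal feasibility (all g_i <= 0): OK
Dual feasibility (all lambda_i >= 0): FAILS
Complementary slackness (lambda_i * g_i(x) = 0 for all i): OK

Verdict: the first failing condition is dual_feasibility -> dual.

dual


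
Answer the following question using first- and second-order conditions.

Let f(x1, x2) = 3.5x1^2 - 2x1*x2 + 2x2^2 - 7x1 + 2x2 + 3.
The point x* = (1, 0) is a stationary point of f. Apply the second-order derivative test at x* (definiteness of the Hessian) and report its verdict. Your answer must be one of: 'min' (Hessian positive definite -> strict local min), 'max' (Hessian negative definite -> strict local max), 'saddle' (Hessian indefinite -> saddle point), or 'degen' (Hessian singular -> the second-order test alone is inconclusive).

Compute the Hessian H = grad^2 f:
  H = [[7, -2], [-2, 4]]
Verify stationarity: grad f(x*) = H x* + g = (0, 0).
Eigenvalues of H: 3, 8.
Both eigenvalues > 0, so H is positive definite -> x* is a strict local min.

min


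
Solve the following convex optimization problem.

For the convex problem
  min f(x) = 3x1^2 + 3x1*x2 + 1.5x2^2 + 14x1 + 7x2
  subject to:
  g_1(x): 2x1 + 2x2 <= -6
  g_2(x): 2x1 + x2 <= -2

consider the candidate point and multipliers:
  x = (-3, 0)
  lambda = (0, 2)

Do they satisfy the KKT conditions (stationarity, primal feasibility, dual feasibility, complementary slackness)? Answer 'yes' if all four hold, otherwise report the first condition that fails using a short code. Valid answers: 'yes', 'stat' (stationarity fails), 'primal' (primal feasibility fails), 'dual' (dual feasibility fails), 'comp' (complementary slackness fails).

Gradient of f: grad f(x) = Q x + c = (-4, -2)
Constraint values g_i(x) = a_i^T x - b_i:
  g_1((-3, 0)) = 0
  g_2((-3, 0)) = -4
Stationarity residual: grad f(x) + sum_i lambda_i a_i = (0, 0)
  -> stationarity OK
Primal feasibility (all g_i <= 0): OK
Dual feasibility (all lambda_i >= 0): OK
Complementary slackness (lambda_i * g_i(x) = 0 for all i): FAILS

Verdict: the first failing condition is complementary_slackness -> comp.

comp


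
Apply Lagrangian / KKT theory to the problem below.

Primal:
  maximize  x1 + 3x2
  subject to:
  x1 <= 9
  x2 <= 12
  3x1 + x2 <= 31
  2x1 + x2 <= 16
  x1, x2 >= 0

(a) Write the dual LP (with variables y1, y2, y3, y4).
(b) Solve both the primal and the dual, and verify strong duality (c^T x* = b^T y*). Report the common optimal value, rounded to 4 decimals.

The standard primal-dual pair for 'max c^T x s.t. A x <= b, x >= 0' is:
  Dual:  min b^T y  s.t.  A^T y >= c,  y >= 0.

So the dual LP is:
  minimize  9y1 + 12y2 + 31y3 + 16y4
  subject to:
    y1 + 3y3 + 2y4 >= 1
    y2 + y3 + y4 >= 3
    y1, y2, y3, y4 >= 0

Solving the primal: x* = (2, 12).
  primal value c^T x* = 38.
Solving the dual: y* = (0, 2.5, 0, 0.5).
  dual value b^T y* = 38.
Strong duality: c^T x* = b^T y*. Confirmed.

38


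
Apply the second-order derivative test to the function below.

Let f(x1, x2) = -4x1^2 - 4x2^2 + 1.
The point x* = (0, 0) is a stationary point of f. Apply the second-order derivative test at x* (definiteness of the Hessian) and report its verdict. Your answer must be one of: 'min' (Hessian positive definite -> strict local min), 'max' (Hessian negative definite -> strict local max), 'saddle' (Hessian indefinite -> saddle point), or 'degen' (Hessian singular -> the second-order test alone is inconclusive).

Compute the Hessian H = grad^2 f:
  H = [[-8, 0], [0, -8]]
Verify stationarity: grad f(x*) = H x* + g = (0, 0).
Eigenvalues of H: -8, -8.
Both eigenvalues < 0, so H is negative definite -> x* is a strict local max.

max


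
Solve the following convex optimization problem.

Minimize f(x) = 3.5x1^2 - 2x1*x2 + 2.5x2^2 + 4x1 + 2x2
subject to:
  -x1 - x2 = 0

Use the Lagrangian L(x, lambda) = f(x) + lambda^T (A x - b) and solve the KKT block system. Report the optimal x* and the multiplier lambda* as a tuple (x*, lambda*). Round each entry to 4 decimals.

Form the Lagrangian:
  L(x, lambda) = (1/2) x^T Q x + c^T x + lambda^T (A x - b)
Stationarity (grad_x L = 0): Q x + c + A^T lambda = 0.
Primal feasibility: A x = b.

This gives the KKT block system:
  [ Q   A^T ] [ x     ]   [-c ]
  [ A    0  ] [ lambda ] = [ b ]

Solving the linear system:
  x*      = (-0.125, 0.125)
  lambda* = (2.875)
  f(x*)   = -0.125

x* = (-0.125, 0.125), lambda* = (2.875)


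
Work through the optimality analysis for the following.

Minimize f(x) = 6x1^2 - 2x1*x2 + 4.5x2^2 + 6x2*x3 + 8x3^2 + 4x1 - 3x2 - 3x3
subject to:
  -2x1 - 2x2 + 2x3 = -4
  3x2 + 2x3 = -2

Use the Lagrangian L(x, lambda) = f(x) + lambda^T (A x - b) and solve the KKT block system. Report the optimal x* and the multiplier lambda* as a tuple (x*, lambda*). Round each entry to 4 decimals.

Form the Lagrangian:
  L(x, lambda) = (1/2) x^T Q x + c^T x + lambda^T (A x - b)
Stationarity (grad_x L = 0): Q x + c + A^T lambda = 0.
Primal feasibility: A x = b.

This gives the KKT block system:
  [ Q   A^T ] [ x     ]   [-c ]
  [ A    0  ] [ lambda ] = [ b ]

Solving the linear system:
  x*      = (0.4978, 0.2009, -1.3013)
  lambda* = (4.7857, 6.5223)
  f(x*)   = 18.74

x* = (0.4978, 0.2009, -1.3013), lambda* = (4.7857, 6.5223)


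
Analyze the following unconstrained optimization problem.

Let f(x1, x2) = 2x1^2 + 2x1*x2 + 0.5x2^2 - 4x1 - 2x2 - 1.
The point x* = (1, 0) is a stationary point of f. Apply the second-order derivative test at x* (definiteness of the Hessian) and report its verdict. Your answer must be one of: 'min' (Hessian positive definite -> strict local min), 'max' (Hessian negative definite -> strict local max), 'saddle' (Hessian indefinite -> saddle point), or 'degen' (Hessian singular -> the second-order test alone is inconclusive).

Compute the Hessian H = grad^2 f:
  H = [[4, 2], [2, 1]]
Verify stationarity: grad f(x*) = H x* + g = (0, 0).
Eigenvalues of H: 0, 5.
H has a zero eigenvalue (singular; positive semidefinite but not definite), so H is neither positive definite, negative definite, nor indefinite. The second-order test alone is inconclusive -> degen.
(Indeed, f is constant along the null direction of H through x*, so x* is not a strict local extremum.)

degen


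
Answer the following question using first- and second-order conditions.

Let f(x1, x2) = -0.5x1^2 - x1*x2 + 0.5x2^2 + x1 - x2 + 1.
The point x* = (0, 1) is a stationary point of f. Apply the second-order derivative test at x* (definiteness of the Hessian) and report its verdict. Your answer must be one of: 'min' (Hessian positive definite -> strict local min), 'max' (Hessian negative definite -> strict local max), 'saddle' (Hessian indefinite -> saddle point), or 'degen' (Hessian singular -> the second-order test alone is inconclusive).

Compute the Hessian H = grad^2 f:
  H = [[-1, -1], [-1, 1]]
Verify stationarity: grad f(x*) = H x* + g = (0, 0).
Eigenvalues of H: -1.4142, 1.4142.
Eigenvalues have mixed signs, so H is indefinite -> x* is a saddle point.

saddle


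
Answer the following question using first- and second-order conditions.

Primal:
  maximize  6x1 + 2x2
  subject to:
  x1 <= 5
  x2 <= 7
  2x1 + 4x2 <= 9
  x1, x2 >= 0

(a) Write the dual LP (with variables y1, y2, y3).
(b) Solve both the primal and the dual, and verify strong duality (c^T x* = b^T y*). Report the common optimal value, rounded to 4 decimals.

The standard primal-dual pair for 'max c^T x s.t. A x <= b, x >= 0' is:
  Dual:  min b^T y  s.t.  A^T y >= c,  y >= 0.

So the dual LP is:
  minimize  5y1 + 7y2 + 9y3
  subject to:
    y1 + 2y3 >= 6
    y2 + 4y3 >= 2
    y1, y2, y3 >= 0

Solving the primal: x* = (4.5, 0).
  primal value c^T x* = 27.
Solving the dual: y* = (0, 0, 3).
  dual value b^T y* = 27.
Strong duality: c^T x* = b^T y*. Confirmed.

27


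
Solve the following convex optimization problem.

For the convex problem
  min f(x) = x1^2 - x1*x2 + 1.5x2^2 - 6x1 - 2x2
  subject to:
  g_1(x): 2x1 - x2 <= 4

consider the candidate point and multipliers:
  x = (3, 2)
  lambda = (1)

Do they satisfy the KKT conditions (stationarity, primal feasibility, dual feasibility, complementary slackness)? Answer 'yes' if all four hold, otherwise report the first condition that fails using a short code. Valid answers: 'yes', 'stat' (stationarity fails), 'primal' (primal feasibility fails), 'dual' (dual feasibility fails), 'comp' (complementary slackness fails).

Gradient of f: grad f(x) = Q x + c = (-2, 1)
Constraint values g_i(x) = a_i^T x - b_i:
  g_1((3, 2)) = 0
Stationarity residual: grad f(x) + sum_i lambda_i a_i = (0, 0)
  -> stationarity OK
Primal feasibility (all g_i <= 0): OK
Dual feasibility (all lambda_i >= 0): OK
Complementary slackness (lambda_i * g_i(x) = 0 for all i): OK

Verdict: yes, KKT holds.

yes


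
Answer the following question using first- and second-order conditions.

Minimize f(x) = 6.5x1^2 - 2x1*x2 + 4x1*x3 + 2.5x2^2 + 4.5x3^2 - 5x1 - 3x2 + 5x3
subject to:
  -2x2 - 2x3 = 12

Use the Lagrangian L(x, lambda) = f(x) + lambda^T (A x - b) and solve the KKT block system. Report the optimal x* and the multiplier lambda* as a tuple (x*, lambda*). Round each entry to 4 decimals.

Form the Lagrangian:
  L(x, lambda) = (1/2) x^T Q x + c^T x + lambda^T (A x - b)
Stationarity (grad_x L = 0): Q x + c + A^T lambda = 0.
Primal feasibility: A x = b.

This gives the KKT block system:
  [ Q   A^T ] [ x     ]   [-c ]
  [ A    0  ] [ lambda ] = [ b ]

Solving the linear system:
  x*      = (0.8904, -2.9041, -3.0959)
  lambda* = (-9.6507)
  f(x*)   = 52.2945

x* = (0.8904, -2.9041, -3.0959), lambda* = (-9.6507)


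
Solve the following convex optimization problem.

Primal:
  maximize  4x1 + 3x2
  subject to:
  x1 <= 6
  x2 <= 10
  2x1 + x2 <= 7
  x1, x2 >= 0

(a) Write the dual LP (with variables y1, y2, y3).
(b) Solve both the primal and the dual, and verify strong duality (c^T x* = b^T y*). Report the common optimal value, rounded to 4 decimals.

The standard primal-dual pair for 'max c^T x s.t. A x <= b, x >= 0' is:
  Dual:  min b^T y  s.t.  A^T y >= c,  y >= 0.

So the dual LP is:
  minimize  6y1 + 10y2 + 7y3
  subject to:
    y1 + 2y3 >= 4
    y2 + y3 >= 3
    y1, y2, y3 >= 0

Solving the primal: x* = (0, 7).
  primal value c^T x* = 21.
Solving the dual: y* = (0, 0, 3).
  dual value b^T y* = 21.
Strong duality: c^T x* = b^T y*. Confirmed.

21


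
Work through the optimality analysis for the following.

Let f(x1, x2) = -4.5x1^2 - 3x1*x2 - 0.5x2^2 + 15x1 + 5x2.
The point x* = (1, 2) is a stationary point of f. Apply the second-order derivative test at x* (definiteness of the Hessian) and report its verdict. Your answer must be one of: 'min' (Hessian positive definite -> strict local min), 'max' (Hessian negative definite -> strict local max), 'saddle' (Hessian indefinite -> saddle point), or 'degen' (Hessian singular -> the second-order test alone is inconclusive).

Compute the Hessian H = grad^2 f:
  H = [[-9, -3], [-3, -1]]
Verify stationarity: grad f(x*) = H x* + g = (0, 0).
Eigenvalues of H: -10, 0.
H has a zero eigenvalue (singular; negative semidefinite but not definite), so H is neither positive definite, negative definite, nor indefinite. The second-order test alone is inconclusive -> degen.
(Indeed, f is constant along the null direction of H through x*, so x* is not a strict local extremum.)

degen


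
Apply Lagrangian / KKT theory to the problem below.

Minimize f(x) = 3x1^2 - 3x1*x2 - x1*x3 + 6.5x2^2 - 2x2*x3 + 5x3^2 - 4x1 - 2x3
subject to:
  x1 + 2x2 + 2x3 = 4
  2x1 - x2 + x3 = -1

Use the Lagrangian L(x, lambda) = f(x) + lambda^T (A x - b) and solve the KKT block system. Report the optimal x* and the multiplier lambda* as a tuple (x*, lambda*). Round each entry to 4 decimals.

Form the Lagrangian:
  L(x, lambda) = (1/2) x^T Q x + c^T x + lambda^T (A x - b)
Stationarity (grad_x L = 0): Q x + c + A^T lambda = 0.
Primal feasibility: A x = b.

This gives the KKT block system:
  [ Q   A^T ] [ x     ]   [-c ]
  [ A    0  ] [ lambda ] = [ b ]

Solving the linear system:
  x*      = (-0.1589, 1.3809, 0.6986)
  lambda* = (-4.8534, 7.3238)
  f(x*)   = 12.9878

x* = (-0.1589, 1.3809, 0.6986), lambda* = (-4.8534, 7.3238)


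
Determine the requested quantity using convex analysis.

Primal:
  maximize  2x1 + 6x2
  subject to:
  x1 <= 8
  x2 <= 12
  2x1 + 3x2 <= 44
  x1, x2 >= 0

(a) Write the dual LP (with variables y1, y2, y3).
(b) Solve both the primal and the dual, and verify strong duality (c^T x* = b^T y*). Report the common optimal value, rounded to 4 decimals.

The standard primal-dual pair for 'max c^T x s.t. A x <= b, x >= 0' is:
  Dual:  min b^T y  s.t.  A^T y >= c,  y >= 0.

So the dual LP is:
  minimize  8y1 + 12y2 + 44y3
  subject to:
    y1 + 2y3 >= 2
    y2 + 3y3 >= 6
    y1, y2, y3 >= 0

Solving the primal: x* = (4, 12).
  primal value c^T x* = 80.
Solving the dual: y* = (0, 3, 1).
  dual value b^T y* = 80.
Strong duality: c^T x* = b^T y*. Confirmed.

80


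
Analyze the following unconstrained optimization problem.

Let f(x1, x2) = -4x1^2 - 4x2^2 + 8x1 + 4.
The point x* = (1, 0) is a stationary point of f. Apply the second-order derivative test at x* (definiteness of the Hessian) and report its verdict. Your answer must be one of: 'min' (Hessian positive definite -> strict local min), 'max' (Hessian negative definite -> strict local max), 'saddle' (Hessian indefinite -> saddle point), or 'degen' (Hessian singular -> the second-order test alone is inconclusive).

Compute the Hessian H = grad^2 f:
  H = [[-8, 0], [0, -8]]
Verify stationarity: grad f(x*) = H x* + g = (0, 0).
Eigenvalues of H: -8, -8.
Both eigenvalues < 0, so H is negative definite -> x* is a strict local max.

max


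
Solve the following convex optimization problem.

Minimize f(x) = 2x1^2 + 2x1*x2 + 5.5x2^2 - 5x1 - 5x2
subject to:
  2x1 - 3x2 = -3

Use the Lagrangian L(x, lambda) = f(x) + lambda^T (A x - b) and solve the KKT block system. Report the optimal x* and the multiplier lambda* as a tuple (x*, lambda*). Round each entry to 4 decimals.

Form the Lagrangian:
  L(x, lambda) = (1/2) x^T Q x + c^T x + lambda^T (A x - b)
Stationarity (grad_x L = 0): Q x + c + A^T lambda = 0.
Primal feasibility: A x = b.

This gives the KKT block system:
  [ Q   A^T ] [ x     ]   [-c ]
  [ A    0  ] [ lambda ] = [ b ]

Solving the linear system:
  x*      = (-0.0865, 0.9423)
  lambda* = (1.7308)
  f(x*)   = 0.4567

x* = (-0.0865, 0.9423), lambda* = (1.7308)


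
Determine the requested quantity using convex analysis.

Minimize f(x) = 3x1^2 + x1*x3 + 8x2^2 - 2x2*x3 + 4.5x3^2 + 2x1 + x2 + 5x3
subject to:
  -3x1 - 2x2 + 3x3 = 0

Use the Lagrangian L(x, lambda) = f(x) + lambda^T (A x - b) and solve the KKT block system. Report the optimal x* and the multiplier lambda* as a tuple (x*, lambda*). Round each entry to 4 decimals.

Form the Lagrangian:
  L(x, lambda) = (1/2) x^T Q x + c^T x + lambda^T (A x - b)
Stationarity (grad_x L = 0): Q x + c + A^T lambda = 0.
Primal feasibility: A x = b.

This gives the KKT block system:
  [ Q   A^T ] [ x     ]   [-c ]
  [ A    0  ] [ lambda ] = [ b ]

Solving the linear system:
  x*      = (-0.3705, -0.1502, -0.4707)
  lambda* = (-0.2313)
  f(x*)   = -1.6224

x* = (-0.3705, -0.1502, -0.4707), lambda* = (-0.2313)


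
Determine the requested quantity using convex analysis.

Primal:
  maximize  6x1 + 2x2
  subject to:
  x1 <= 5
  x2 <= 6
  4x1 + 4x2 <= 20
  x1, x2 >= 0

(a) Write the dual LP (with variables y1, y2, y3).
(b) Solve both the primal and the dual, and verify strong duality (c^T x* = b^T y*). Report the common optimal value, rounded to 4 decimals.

The standard primal-dual pair for 'max c^T x s.t. A x <= b, x >= 0' is:
  Dual:  min b^T y  s.t.  A^T y >= c,  y >= 0.

So the dual LP is:
  minimize  5y1 + 6y2 + 20y3
  subject to:
    y1 + 4y3 >= 6
    y2 + 4y3 >= 2
    y1, y2, y3 >= 0

Solving the primal: x* = (5, 0).
  primal value c^T x* = 30.
Solving the dual: y* = (4, 0, 0.5).
  dual value b^T y* = 30.
Strong duality: c^T x* = b^T y*. Confirmed.

30


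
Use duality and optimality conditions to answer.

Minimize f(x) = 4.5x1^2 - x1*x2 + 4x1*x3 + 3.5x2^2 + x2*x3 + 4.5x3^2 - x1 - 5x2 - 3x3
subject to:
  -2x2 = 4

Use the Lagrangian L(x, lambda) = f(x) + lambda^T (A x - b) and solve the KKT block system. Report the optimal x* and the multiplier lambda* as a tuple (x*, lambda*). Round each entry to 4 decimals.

Form the Lagrangian:
  L(x, lambda) = (1/2) x^T Q x + c^T x + lambda^T (A x - b)
Stationarity (grad_x L = 0): Q x + c + A^T lambda = 0.
Primal feasibility: A x = b.

This gives the KKT block system:
  [ Q   A^T ] [ x     ]   [-c ]
  [ A    0  ] [ lambda ] = [ b ]

Solving the linear system:
  x*      = (-0.4462, -2, 0.7538)
  lambda* = (-8.9)
  f(x*)   = 21.8923

x* = (-0.4462, -2, 0.7538), lambda* = (-8.9)


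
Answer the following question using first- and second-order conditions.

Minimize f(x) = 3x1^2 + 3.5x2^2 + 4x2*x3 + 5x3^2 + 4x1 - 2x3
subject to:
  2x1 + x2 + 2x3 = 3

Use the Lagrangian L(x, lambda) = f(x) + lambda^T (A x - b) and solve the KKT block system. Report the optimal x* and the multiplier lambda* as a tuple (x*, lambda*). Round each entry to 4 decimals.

Form the Lagrangian:
  L(x, lambda) = (1/2) x^T Q x + c^T x + lambda^T (A x - b)
Stationarity (grad_x L = 0): Q x + c + A^T lambda = 0.
Primal feasibility: A x = b.

This gives the KKT block system:
  [ Q   A^T ] [ x     ]   [-c ]
  [ A    0  ] [ lambda ] = [ b ]

Solving the linear system:
  x*      = (0.5632, -0.0115, 0.9425)
  lambda* = (-3.6897)
  f(x*)   = 5.7184

x* = (0.5632, -0.0115, 0.9425), lambda* = (-3.6897)


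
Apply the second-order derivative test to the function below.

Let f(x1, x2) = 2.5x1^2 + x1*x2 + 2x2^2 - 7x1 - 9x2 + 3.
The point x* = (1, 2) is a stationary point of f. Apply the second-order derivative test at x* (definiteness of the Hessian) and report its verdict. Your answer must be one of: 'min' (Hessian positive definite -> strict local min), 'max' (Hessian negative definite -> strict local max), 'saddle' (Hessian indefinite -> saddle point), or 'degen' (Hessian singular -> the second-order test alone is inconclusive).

Compute the Hessian H = grad^2 f:
  H = [[5, 1], [1, 4]]
Verify stationarity: grad f(x*) = H x* + g = (0, 0).
Eigenvalues of H: 3.382, 5.618.
Both eigenvalues > 0, so H is positive definite -> x* is a strict local min.

min


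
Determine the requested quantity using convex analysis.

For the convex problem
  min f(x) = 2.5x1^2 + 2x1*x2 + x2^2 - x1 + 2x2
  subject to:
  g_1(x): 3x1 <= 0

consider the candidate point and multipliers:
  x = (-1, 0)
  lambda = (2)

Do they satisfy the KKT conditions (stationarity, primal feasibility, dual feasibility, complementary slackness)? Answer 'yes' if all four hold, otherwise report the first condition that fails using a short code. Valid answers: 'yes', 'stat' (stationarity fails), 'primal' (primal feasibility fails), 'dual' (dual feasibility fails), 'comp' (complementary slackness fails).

Gradient of f: grad f(x) = Q x + c = (-6, 0)
Constraint values g_i(x) = a_i^T x - b_i:
  g_1((-1, 0)) = -3
Stationarity residual: grad f(x) + sum_i lambda_i a_i = (0, 0)
  -> stationarity OK
Primal feasibility (all g_i <= 0): OK
Dual feasibility (all lambda_i >= 0): OK
Complementary slackness (lambda_i * g_i(x) = 0 for all i): FAILS

Verdict: the first failing condition is complementary_slackness -> comp.

comp


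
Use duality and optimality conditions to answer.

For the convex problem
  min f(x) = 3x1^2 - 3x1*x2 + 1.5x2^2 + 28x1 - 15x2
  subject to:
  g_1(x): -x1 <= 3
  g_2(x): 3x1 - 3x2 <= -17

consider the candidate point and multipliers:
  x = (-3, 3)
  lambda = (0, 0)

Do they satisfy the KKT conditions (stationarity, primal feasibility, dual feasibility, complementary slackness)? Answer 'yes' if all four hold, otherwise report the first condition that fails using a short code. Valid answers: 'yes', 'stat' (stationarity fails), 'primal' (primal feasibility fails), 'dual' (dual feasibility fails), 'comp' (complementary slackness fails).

Gradient of f: grad f(x) = Q x + c = (1, 3)
Constraint values g_i(x) = a_i^T x - b_i:
  g_1((-3, 3)) = 0
  g_2((-3, 3)) = -1
Stationarity residual: grad f(x) + sum_i lambda_i a_i = (1, 3)
  -> stationarity FAILS
Primal feasibility (all g_i <= 0): OK
Dual feasibility (all lambda_i >= 0): OK
Complementary slackness (lambda_i * g_i(x) = 0 for all i): OK

Verdict: the first failing condition is stationarity -> stat.

stat


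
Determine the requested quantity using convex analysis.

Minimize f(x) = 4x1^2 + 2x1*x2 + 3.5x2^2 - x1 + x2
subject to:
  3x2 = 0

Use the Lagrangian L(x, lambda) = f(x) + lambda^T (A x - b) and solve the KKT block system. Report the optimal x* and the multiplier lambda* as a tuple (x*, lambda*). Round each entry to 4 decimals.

Form the Lagrangian:
  L(x, lambda) = (1/2) x^T Q x + c^T x + lambda^T (A x - b)
Stationarity (grad_x L = 0): Q x + c + A^T lambda = 0.
Primal feasibility: A x = b.

This gives the KKT block system:
  [ Q   A^T ] [ x     ]   [-c ]
  [ A    0  ] [ lambda ] = [ b ]

Solving the linear system:
  x*      = (0.125, 0)
  lambda* = (-0.4167)
  f(x*)   = -0.0625

x* = (0.125, 0), lambda* = (-0.4167)


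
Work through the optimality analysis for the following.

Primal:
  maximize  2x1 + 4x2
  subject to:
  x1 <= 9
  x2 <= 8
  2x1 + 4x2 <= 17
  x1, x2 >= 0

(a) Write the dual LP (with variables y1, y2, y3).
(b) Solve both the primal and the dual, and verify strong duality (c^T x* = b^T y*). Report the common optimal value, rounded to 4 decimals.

The standard primal-dual pair for 'max c^T x s.t. A x <= b, x >= 0' is:
  Dual:  min b^T y  s.t.  A^T y >= c,  y >= 0.

So the dual LP is:
  minimize  9y1 + 8y2 + 17y3
  subject to:
    y1 + 2y3 >= 2
    y2 + 4y3 >= 4
    y1, y2, y3 >= 0

Solving the primal: x* = (8.5, 0).
  primal value c^T x* = 17.
Solving the dual: y* = (0, 0, 1).
  dual value b^T y* = 17.
Strong duality: c^T x* = b^T y*. Confirmed.

17


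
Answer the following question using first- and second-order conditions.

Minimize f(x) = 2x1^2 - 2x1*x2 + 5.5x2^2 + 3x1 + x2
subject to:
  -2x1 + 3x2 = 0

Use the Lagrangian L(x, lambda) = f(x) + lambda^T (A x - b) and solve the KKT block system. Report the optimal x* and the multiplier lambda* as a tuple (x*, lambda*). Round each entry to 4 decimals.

Form the Lagrangian:
  L(x, lambda) = (1/2) x^T Q x + c^T x + lambda^T (A x - b)
Stationarity (grad_x L = 0): Q x + c + A^T lambda = 0.
Primal feasibility: A x = b.

This gives the KKT block system:
  [ Q   A^T ] [ x     ]   [-c ]
  [ A    0  ] [ lambda ] = [ b ]

Solving the linear system:
  x*      = (-0.5893, -0.3929)
  lambda* = (0.7143)
  f(x*)   = -1.0804

x* = (-0.5893, -0.3929), lambda* = (0.7143)


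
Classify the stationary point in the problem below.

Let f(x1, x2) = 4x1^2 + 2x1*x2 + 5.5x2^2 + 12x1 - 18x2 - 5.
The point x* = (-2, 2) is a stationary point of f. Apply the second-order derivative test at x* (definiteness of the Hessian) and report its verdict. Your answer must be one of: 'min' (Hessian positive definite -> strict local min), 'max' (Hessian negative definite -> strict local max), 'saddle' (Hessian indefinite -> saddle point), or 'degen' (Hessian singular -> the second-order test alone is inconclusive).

Compute the Hessian H = grad^2 f:
  H = [[8, 2], [2, 11]]
Verify stationarity: grad f(x*) = H x* + g = (0, 0).
Eigenvalues of H: 7, 12.
Both eigenvalues > 0, so H is positive definite -> x* is a strict local min.

min


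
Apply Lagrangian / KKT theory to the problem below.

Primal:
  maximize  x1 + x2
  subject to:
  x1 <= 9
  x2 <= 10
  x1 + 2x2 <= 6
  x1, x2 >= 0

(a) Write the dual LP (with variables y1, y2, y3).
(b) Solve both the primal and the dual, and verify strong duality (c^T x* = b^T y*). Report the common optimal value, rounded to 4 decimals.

The standard primal-dual pair for 'max c^T x s.t. A x <= b, x >= 0' is:
  Dual:  min b^T y  s.t.  A^T y >= c,  y >= 0.

So the dual LP is:
  minimize  9y1 + 10y2 + 6y3
  subject to:
    y1 + y3 >= 1
    y2 + 2y3 >= 1
    y1, y2, y3 >= 0

Solving the primal: x* = (6, 0).
  primal value c^T x* = 6.
Solving the dual: y* = (0, 0, 1).
  dual value b^T y* = 6.
Strong duality: c^T x* = b^T y*. Confirmed.

6


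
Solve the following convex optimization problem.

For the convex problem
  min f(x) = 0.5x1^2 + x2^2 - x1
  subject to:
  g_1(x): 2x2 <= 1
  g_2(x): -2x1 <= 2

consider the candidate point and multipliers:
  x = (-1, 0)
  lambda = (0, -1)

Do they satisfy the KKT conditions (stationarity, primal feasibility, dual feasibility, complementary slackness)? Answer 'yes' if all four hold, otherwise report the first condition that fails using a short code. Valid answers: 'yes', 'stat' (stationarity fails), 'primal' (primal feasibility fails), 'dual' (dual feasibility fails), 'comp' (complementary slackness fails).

Gradient of f: grad f(x) = Q x + c = (-2, 0)
Constraint values g_i(x) = a_i^T x - b_i:
  g_1((-1, 0)) = -1
  g_2((-1, 0)) = 0
Stationarity residual: grad f(x) + sum_i lambda_i a_i = (0, 0)
  -> stationarity OK
Primal feasibility (all g_i <= 0): OK
Dual feasibility (all lambda_i >= 0): FAILS
Complementary slackness (lambda_i * g_i(x) = 0 for all i): OK

Verdict: the first failing condition is dual_feasibility -> dual.

dual


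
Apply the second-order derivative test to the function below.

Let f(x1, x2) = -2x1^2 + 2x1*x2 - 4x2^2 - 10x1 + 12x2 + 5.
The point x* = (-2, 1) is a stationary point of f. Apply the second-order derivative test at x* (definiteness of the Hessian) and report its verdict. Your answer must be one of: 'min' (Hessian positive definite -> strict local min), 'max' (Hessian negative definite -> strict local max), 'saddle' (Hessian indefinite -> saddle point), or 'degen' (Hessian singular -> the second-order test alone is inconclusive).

Compute the Hessian H = grad^2 f:
  H = [[-4, 2], [2, -8]]
Verify stationarity: grad f(x*) = H x* + g = (0, 0).
Eigenvalues of H: -8.8284, -3.1716.
Both eigenvalues < 0, so H is negative definite -> x* is a strict local max.

max


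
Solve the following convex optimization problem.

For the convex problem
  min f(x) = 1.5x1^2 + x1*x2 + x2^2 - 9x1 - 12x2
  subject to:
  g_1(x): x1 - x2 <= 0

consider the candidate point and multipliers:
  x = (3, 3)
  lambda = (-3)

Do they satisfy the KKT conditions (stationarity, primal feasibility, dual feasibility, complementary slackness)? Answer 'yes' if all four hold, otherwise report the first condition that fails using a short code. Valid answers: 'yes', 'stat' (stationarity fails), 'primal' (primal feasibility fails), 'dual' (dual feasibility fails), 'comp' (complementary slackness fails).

Gradient of f: grad f(x) = Q x + c = (3, -3)
Constraint values g_i(x) = a_i^T x - b_i:
  g_1((3, 3)) = 0
Stationarity residual: grad f(x) + sum_i lambda_i a_i = (0, 0)
  -> stationarity OK
Primal feasibility (all g_i <= 0): OK
Dual feasibility (all lambda_i >= 0): FAILS
Complementary slackness (lambda_i * g_i(x) = 0 for all i): OK

Verdict: the first failing condition is dual_feasibility -> dual.

dual
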